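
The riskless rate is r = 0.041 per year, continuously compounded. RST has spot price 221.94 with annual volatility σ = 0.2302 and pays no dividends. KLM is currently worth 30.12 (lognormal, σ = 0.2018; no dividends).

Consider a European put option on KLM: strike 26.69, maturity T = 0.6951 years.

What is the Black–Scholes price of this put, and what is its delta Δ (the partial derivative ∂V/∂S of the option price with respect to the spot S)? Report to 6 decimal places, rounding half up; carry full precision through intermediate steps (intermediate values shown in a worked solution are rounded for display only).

price = 0.481761
Δ = -0.165499

σ√T = 0.2018·√0.6951 = 0.168246
d₁ = (ln(S/K) + (r+σ²/2)T) / (σ√T) = (ln(30.12/26.69) + (0.041+0.2018²/2)·0.6951) / 0.168246 = (0.120900 + 0.042652) / 0.168246 = 0.972106
d₂ = d₁ − σ√T = 0.972106 − 0.168246 = 0.803860
e^{−rT} = 0.971903
N(−d₁) = 0.165499,  N(−d₂) = 0.210739
Put price V = K·e^{−rT}·N(−d₂) − S·N(−d₁) = 5.466591 − 4.984830 = 0.481761
Δ = −N(−d₁) = -0.165499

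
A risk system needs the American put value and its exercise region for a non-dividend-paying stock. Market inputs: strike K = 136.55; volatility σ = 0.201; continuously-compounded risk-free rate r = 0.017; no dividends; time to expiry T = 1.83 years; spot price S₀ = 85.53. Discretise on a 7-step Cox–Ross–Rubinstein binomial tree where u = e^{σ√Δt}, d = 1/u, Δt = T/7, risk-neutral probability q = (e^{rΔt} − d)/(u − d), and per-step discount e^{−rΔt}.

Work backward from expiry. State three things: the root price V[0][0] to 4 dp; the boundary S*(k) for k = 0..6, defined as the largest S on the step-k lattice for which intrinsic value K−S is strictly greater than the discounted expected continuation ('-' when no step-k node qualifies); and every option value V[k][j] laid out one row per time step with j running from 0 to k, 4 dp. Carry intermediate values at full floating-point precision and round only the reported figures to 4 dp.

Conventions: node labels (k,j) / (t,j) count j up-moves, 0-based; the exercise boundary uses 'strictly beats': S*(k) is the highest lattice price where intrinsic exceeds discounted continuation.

price = 51.0200
boundary = 85.5300 94.7876 85.5300 94.7876 105.0472 94.7876 105.0472
tree:
51.0200
59.3734 41.7624
66.9110 51.0200 31.9165
73.7125 59.3734 41.7624 22.1969
79.8496 66.9110 51.0200 31.5028 12.9389
85.3873 73.7125 59.3734 41.7624 20.7965 5.0695
90.3842 79.8496 66.9110 51.0200 31.5028 10.1026 0.0000
94.8931 85.3873 73.7125 59.3734 41.7624 20.1326 0.0000 0.0000

Δt=0.26143  u=1.10824  d=0.90233  q=0.49596  discount=0.99557
step 7 (expiry): payoffs max(K−S,0) = 94.8931 85.3873 73.7125 59.3734 41.7624 20.1326 0.0000 0.0000
step 6: (k=6,j=0): S=46.1658, K−S=90.3842, hold=89.7787 ⇒ V=90.3842 exercise | (k=6,j=1): S=56.7004, K−S=79.8496, hold=79.2441 ⇒ V=79.8496 exercise | (k=6,j=2): S=69.6390, K−S=66.9110, hold=66.3055 ⇒ V=66.9110 exercise | (k=6,j=3): S=85.5300, K−S=51.0200, hold=50.4145 ⇒ V=51.0200 exercise | (k=6,j=4): S=105.0472, K−S=31.5028, hold=30.8972 ⇒ V=31.5028 exercise | (k=6,j=5): S=129.0181, K−S=7.5319, hold=10.1026 ⇒ V=10.1026 continue | (k=6,j=6): S=158.4590, K−S=0.0000, hold=0.0000 ⇒ V=0.0000 continue  boundary S*=105.0472
step 5: (k=5,j=0): S=51.1627, K−S=85.3873, hold=84.7818 ⇒ V=85.3873 exercise | (k=5,j=1): S=62.8375, K−S=73.7125, hold=73.1069 ⇒ V=73.7125 exercise | (k=5,j=2): S=77.1766, K−S=59.3734, hold=58.7679 ⇒ V=59.3734 exercise | (k=5,j=3): S=94.7876, K−S=41.7624, hold=41.1569 ⇒ V=41.7624 exercise | (k=5,j=4): S=116.4174, K−S=20.1326, hold=20.7965 ⇒ V=20.7965 continue | (k=5,j=5): S=142.9828, K−S=0.0000, hold=5.0695 ⇒ V=5.0695 continue  boundary S*=94.7876
step 4: (k=4,j=0): S=56.7004, K−S=79.8496, hold=79.2441 ⇒ V=79.8496 exercise | (k=4,j=1): S=69.6390, K−S=66.9110, hold=66.3055 ⇒ V=66.9110 exercise | (k=4,j=2): S=85.5300, K−S=51.0200, hold=50.4145 ⇒ V=51.0200 exercise | (k=4,j=3): S=105.0472, K−S=31.5028, hold=31.2250 ⇒ V=31.5028 exercise | (k=4,j=4): S=129.0181, K−S=7.5319, hold=12.9389 ⇒ V=12.9389 continue  boundary S*=105.0472
step 3: (k=3,j=0): S=62.8375, K−S=73.7125, hold=73.1069 ⇒ V=73.7125 exercise | (k=3,j=1): S=77.1766, K−S=59.3734, hold=58.7679 ⇒ V=59.3734 exercise | (k=3,j=2): S=94.7876, K−S=41.7624, hold=41.1569 ⇒ V=41.7624 exercise | (k=3,j=3): S=116.4174, K−S=20.1326, hold=22.1969 ⇒ V=22.1969 continue  boundary S*=94.7876
step 2: (k=2,j=0): S=69.6390, K−S=66.9110, hold=66.3055 ⇒ V=66.9110 exercise | (k=2,j=1): S=85.5300, K−S=51.0200, hold=50.4145 ⇒ V=51.0200 exercise | (k=2,j=2): S=105.0472, K−S=31.5028, hold=31.9165 ⇒ V=31.9165 continue  boundary S*=85.5300
step 1: (k=1,j=0): S=77.1766, K−S=59.3734, hold=58.7679 ⇒ V=59.3734 exercise | (k=1,j=1): S=94.7876, K−S=41.7624, hold=41.3612 ⇒ V=41.7624 exercise  boundary S*=94.7876
step 0: (k=0,j=0): S=85.5300, K−S=51.0200, hold=50.4145 ⇒ V=51.0200 exercise  boundary S*=85.5300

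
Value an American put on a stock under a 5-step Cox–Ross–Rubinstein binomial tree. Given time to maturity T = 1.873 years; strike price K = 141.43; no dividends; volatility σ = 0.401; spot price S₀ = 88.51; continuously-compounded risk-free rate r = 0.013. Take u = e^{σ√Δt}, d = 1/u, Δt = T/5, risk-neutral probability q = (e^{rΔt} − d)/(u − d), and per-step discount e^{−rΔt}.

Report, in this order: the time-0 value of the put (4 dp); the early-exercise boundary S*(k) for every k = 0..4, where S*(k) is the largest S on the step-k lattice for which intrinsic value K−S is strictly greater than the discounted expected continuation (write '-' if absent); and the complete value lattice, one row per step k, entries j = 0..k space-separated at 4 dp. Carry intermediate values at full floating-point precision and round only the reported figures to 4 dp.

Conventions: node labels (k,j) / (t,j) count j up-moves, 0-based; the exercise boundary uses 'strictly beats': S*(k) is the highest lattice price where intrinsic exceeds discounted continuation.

Δt=0.37460, u=1.27817, d=0.78237, q=0.44879, disc=e^(-rΔt)=0.99514
k=5 terminal: V=max(K-S,0) → 115.4854 99.0437 72.1826 28.2991 0.0000 0.0000
k=4: j=0 S=33.1617 intr=108.2683 cont=107.5813 V=108.2683[EX]; j=1 S=54.1769 intr=87.2531 cont=86.5660 V=87.2531[EX]; j=2 S=88.5100 intr=52.9200 cont=52.2329 V=52.9200[EX]; j=3 S=144.6007 intr=0.0000 cont=15.5228 V=15.5228[hold]; j=4 S=236.2373 intr=0.0000 cont=0.0000 V=0.0000[hold]  S*(4)=88.5100
k=3: j=0 S=42.3863 intr=99.0437 cont=98.3567 V=99.0437[EX]; j=1 S=69.2474 intr=72.1826 cont=71.4956 V=72.1826[EX]; j=2 S=113.1309 intr=28.2991 cont=35.9608 V=35.9608[hold]; j=3 S=184.8245 intr=0.0000 cont=8.5147 V=8.5147[hold]  S*(3)=69.2474
k=2: j=0 S=54.1769 intr=87.2531 cont=86.5660 V=87.2531[EX]; j=1 S=88.5100 intr=52.9200 cont=55.6548 V=55.6548[hold]; j=2 S=144.6007 intr=0.0000 cont=23.5283 V=23.5283[hold]  S*(2)=54.1769
k=1: j=0 S=69.2474 intr=72.1826 cont=72.7170 V=72.7170[hold]; j=1 S=113.1309 intr=28.2991 cont=41.0363 V=41.0363[hold]  S*(1)=-
k=0: j=0 S=88.5100 intr=52.9200 cont=58.2146 V=58.2146[hold]  S*(0)=-

price = 58.2146
boundary = - - 54.1769 69.2474 88.5100
tree:
58.2146
72.7170 41.0363
87.2531 55.6548 23.5283
99.0437 72.1826 35.9608 8.5147
108.2683 87.2531 52.9200 15.5228 0.0000
115.4854 99.0437 72.1826 28.2991 0.0000 0.0000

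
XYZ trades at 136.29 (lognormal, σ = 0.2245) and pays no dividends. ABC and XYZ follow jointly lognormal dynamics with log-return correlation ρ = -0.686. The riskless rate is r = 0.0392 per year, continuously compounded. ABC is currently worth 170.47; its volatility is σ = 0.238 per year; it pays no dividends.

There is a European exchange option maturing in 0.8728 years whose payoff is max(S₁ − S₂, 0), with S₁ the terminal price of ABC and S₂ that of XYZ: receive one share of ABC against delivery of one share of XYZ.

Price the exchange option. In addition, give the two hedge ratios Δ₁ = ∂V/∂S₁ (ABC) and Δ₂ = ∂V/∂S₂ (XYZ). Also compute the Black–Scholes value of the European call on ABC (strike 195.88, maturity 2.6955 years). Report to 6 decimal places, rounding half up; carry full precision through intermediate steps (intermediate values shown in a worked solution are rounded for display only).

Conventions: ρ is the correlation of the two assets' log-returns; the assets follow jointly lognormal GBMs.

σ_eff = √(σ₁² + σ₂² − 2ρσ₁σ₂) = √(0.238² + 0.2245² − 2·-0.686·0.238·0.2245) = 0.424678
d₁ = (ln(S₁/S₂) + (q₂ − q₁ + σ_eff²/2)T) / (σ_eff√T) = (ln(170.47/136.29) + (0.0 − 0.0 + 0.090176)·0.8728) / 0.396750 = 0.762393
d₂ = d₁ − σ_eff√T = 0.762393 − 0.396750 = 0.365643
N(d₁) = 0.777087,  N(d₂) = 0.642684
V = S₁·e^{−q₁T}·N(d₁) − S₂·e^{−q₂T}·N(d₂) = 132.470075 − 87.591429 = 44.878647
Δ₁ = e^{−q₁T}·N(d₁) = 0.777087;  Δ₂ = −e^{−q₂T}·N(d₂) = -0.642684
[vanilla: ABC call K=195.88]
σ√T = 0.238·√2.6955 = 0.390748
d₁ = (ln(S/K) + (r+σ²/2)T) / (σ√T) = (ln(170.47/195.88) + (0.0392+0.238²/2)·2.6955) / 0.390748 = (-0.138943 + 0.182006) / 0.390748 = 0.110206
d₂ = d₁ − σ√T = 0.110206 − 0.390748 = -0.280542
e^{−rT} = 0.899727
N(d₁) = 0.543877,  N(d₂) = 0.389531
price = S·N(d₁) − K·e^{−rT}·N(d₂) = 92.714693 − 68.650353 = 24.064340

exchange price = 44.878647
Δ1 = 0.777087
Δ2 = -0.642684
price(ABC call K=195.88) = 24.064340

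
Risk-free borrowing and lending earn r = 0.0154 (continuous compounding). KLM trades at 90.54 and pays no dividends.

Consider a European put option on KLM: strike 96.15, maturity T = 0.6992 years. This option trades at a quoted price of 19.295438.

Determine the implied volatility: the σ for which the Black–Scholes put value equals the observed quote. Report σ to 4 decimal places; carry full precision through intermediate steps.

sigma = 0.5509

At σ = 0.5509 the Black–Scholes value reproduces the quote:
σ√T = 0.5509·√0.6992 = 0.460653
d₁ = (ln(S/K) + (r+σ²/2)T) / (σ√T) = (ln(90.54/96.15) + (0.0154+0.5509²/2)·0.6992) / 0.460653 = (-0.060118 + 0.116868) / 0.460653 = 0.123196
d₂ = d₁ − σ√T = 0.123196 − 0.460653 = -0.337457
e^{−rT} = 0.989290
N(−d₁) = 0.450976,  N(−d₂) = 0.632114
V = K·e^{−rT}·N(−d₂) − S·N(−d₁) = 60.126817 − 40.831379 = 19.295438 (matching the quote); vega is positive throughout, so no other σ reproduces this price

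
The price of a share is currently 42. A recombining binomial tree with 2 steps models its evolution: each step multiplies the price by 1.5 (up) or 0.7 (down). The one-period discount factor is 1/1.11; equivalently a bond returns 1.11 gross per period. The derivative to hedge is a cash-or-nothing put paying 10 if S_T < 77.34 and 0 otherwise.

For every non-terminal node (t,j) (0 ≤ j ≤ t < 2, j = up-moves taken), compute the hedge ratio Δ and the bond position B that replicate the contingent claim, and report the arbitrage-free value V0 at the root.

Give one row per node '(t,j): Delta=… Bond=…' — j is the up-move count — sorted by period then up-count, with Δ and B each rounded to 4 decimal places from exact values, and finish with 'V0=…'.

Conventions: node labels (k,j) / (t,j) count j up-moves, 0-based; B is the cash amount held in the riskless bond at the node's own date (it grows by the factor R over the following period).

(0,0): Delta=-0.1374 Bond=11.7558
(1,0): Delta=0.0000 Bond=9.0090
(1,1): Delta=-0.1984 Bond=16.8919
V0=5.9844

Under the risk-neutral measure, an up-move has probability p* = (R−d)/(u−d) = 0.5125 and values discount at R = 1.11.
Payoffs at expiry: V(2,0)=10.0000, V(2,1)=10.0000, V(2,2)=0.0000
Node (1,0) S=29.4000: V=(p*·10.0000+(1−p*)·10.0000)/1.11=9.0090; Δ=(10.0000−10.0000)/(44.1000−20.5800)=0.0000; B=V−Δ·S=9.0090
Node (1,1) S=63.0000: V=(p*·0.0000+(1−p*)·10.0000)/1.11=4.3919; Δ=(0.0000−10.0000)/(94.5000−44.1000)=-0.1984; B=V−Δ·S=16.8919
Node (0,0) S=42.0000: V=(p*·4.3919+(1−p*)·9.0090)/1.11=5.9844; Δ=(4.3919−9.0090)/(63.0000−29.4000)=-0.1374; B=V−Δ·S=11.7558
Sanity check at the root: Δ(0,0)·S0 + B(0,0) reproduces V0 = 5.9844.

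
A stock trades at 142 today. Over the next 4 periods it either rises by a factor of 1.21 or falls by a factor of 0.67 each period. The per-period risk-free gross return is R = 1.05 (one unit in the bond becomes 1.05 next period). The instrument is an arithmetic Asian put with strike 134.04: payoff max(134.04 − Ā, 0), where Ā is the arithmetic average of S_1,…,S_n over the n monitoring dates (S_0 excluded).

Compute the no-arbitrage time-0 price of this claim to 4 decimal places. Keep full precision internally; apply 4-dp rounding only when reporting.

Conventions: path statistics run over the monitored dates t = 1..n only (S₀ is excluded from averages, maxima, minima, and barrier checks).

Set p* = 0.7037 (from d < R < u); the path-dependent value is the discounted p*-expectation over all price paths.
Enumerate all 2^4 = 16 price paths (U = up ×1.21, D = down ×0.67); each path with k up-moves has probability p*^k·(1−p*)^(4−k).
DDDD: Ā=57.5517, payoff=76.4883, prob=0.007707
UDDD: Ā=103.9366, payoff=30.1034, prob=0.018305
DUDD: Ā=84.7666, payoff=49.2734, prob=0.018305
UUDD: Ā=153.0860, payoff=0.0000, prob=0.043474
DDUD: Ā=71.9227, payoff=62.1173, prob=0.018305
UDUD: Ā=129.8903, payoff=4.1497, prob=0.043474
DUUD: Ā=110.7203, payoff=23.3197, prob=0.043474
UUUD: Ā=199.9575, payoff=0.0000, prob=0.103251
DDDU: Ā=63.3173, payoff=70.7227, prob=0.018305
UDDU: Ā=114.3492, payoff=19.6908, prob=0.043474
DUDU: Ā=95.1792, payoff=38.8608, prob=0.043474
UUDU: Ā=171.8907, payoff=0.0000, prob=0.103251
DDUU: Ā=82.3353, payoff=51.7047, prob=0.043474
UDUU: Ā=148.6950, payoff=0.0000, prob=0.103251
DUUU: Ā=129.5250, payoff=4.5150, prob=0.103251
UUUU: Ā=233.9184, payoff=0.0000, prob=0.245222
Price = Σ prob·payoff / R^4 = 10.927839 / 1.215506 = 8.9904

price = 8.9904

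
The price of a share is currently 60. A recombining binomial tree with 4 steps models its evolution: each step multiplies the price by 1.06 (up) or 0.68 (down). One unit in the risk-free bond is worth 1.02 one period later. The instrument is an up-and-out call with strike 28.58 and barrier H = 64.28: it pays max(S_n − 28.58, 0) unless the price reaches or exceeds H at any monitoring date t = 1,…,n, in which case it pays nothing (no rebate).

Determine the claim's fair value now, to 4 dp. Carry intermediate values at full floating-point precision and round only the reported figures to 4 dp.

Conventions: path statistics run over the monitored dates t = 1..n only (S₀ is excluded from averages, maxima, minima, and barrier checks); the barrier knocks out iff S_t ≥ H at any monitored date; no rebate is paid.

Set p* = 0.8947 (from d < R < u); the path-dependent value is the discounted p*-expectation over all price paths.
Enumerate all 2^4 = 16 price paths (U = up ×1.06, D = down ×0.68); each path with k up-moves has probability p*^k·(1−p*)^(4−k).
DDDD: M=40.8000, payoff=0.0000, prob=0.000123
UDDD: M=63.6000, payoff=0.0000, prob=0.001044
DUDD: M=43.2480, payoff=0.0000, prob=0.001044
UUDD: M=67.4160, payoff=0.0000, prob=0.008870
DDUD: M=40.8000, payoff=0.0000, prob=0.001044
UDUD: M=63.6000, payoff=2.5932, prob=0.008870
DUUD: M=45.8429, payoff=2.5932, prob=0.008870
UUUD: M=71.4610, payoff=0.0000, prob=0.075398
DDDU: M=40.8000, payoff=0.0000, prob=0.001044
UDDU: M=63.6000, payoff=2.5932, prob=0.008870
DUDU: M=43.2480, payoff=2.5932, prob=0.008870
UUDU: M=67.4160, payoff=0.0000, prob=0.075398
DDUU: M=40.8000, payoff=2.5932, prob=0.008870
UDUU: M=63.6000, payoff=20.0135, prob=0.075398
DUUU: M=48.5935, payoff=20.0135, prob=0.075398
UUUU: M=75.7486, payoff=0.0000, prob=0.640887
Price = Σ prob·payoff / R^4 = 3.132978 / 1.082432 = 2.8944

price = 2.8944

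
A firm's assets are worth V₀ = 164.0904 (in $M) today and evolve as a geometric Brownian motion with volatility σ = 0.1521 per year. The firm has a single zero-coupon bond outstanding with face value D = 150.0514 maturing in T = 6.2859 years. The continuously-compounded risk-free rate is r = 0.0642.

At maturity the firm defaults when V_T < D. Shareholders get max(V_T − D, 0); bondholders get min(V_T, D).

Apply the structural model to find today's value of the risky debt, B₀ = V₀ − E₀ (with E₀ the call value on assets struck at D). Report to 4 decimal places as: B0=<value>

With assets at 164.0904 and a single debt payment of 150.0514 at 6.2859 years:
d₁ = [ln(V₀/D) + (r + σ²/2)T] / (σ√T)
   = [ln(164.0904/150.0514) + (0.0642 + 0.5·0.1521²)·6.2859] / (0.1521·√6.2859)
   = [0.089440 + 0.476265] / 0.381341 = 1.483463
d₂ = d₁ − σ√T = 1.483463 − 0.381341 = 1.102123
N(d₁) = 0.931024,  N(d₂) = 0.864796,  e^(−rT) = 0.667941
E₀ = V₀·N(d₁) − D·e^(−rT)·N(d₂)
   = 164.0904·0.931024 − 150.0514·0.667941·0.864796 = 66.097515
B₀ = V₀ − E₀ = 164.0904 − 66.097515 = 97.992885

B0=97.9929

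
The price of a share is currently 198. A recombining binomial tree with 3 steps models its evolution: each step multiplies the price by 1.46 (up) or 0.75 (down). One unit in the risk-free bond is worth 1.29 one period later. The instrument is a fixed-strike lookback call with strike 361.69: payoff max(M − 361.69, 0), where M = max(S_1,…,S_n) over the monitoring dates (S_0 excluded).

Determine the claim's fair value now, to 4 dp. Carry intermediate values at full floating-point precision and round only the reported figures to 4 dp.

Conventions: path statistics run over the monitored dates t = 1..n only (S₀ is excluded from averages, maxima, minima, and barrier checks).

price = 56.0560

Under the martingale measure an up-move has probability p* = 0.7606; value the claim as the probability-weighted average of per-path payoffs, discounted 3 periods at R = 1.29.
Enumerate all 2^3 = 8 price paths (U = up ×1.46, D = down ×0.75); each path with k up-moves has probability p*^k·(1−p*)^(3−k).
DDD: M=148.5000, payoff=0.0000, prob=0.013727
UDD: M=289.0800, payoff=0.0000, prob=0.043603
DUD: M=216.8100, payoff=0.0000, prob=0.043603
UUD: M=422.0568, payoff=60.3668, prob=0.138504
DDU: M=162.6075, payoff=0.0000, prob=0.043603
UDU: M=316.5426, payoff=0.0000, prob=0.138504
DUU: M=316.5426, payoff=0.0000, prob=0.138504
UUU: M=616.2029, payoff=254.5129, prob=0.439953
Price = Σ prob·payoff / R^3 = 120.334739 / 2.146689 = 56.0560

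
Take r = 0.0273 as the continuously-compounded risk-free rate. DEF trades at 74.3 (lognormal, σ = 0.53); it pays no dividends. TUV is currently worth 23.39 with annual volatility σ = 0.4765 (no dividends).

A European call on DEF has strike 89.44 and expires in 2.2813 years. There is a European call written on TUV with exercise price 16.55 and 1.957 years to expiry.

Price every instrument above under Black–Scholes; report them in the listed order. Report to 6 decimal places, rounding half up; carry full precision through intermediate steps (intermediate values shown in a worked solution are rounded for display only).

[DEF call K=89.44]
σ√T = 0.53·√2.2813 = 0.800511
d₁ = (ln(S/K) + (r+σ²/2)T) / (σ√T) = (ln(74.3/89.44) + (0.0273+0.53²/2)·2.2813) / 0.800511 = (-0.185457 + 0.382688) / 0.800511 = 0.246382
d₂ = d₁ − σ√T = 0.246382 − 0.800511 = -0.554129
e^{−rT} = 0.939620
N(d₁) = 0.597307,  N(d₂) = 0.289745
price = S·N(d₁) − K·e^{−rT}·N(d₂) = 44.379877 − 24.350086 = 20.029790
[TUV call K=16.55]
σ√T = 0.4765·√1.957 = 0.666589
d₁ = (ln(S/K) + (r+σ²/2)T) / (σ√T) = (ln(23.39/16.55) + (0.0273+0.4765²/2)·1.957) / 0.666589 = (0.345922 + 0.275597) / 0.666589 = 0.932387
d₂ = d₁ − σ√T = 0.932387 − 0.666589 = 0.265798
e^{−rT} = 0.947976
N(d₁) = 0.824432,  N(d₂) = 0.604803
price = S·N(d₁) − K·e^{−rT}·N(d₂) = 19.283458 − 9.488748 = 9.794710

price(DEF call K=89.44) = 20.029790
price(TUV call K=16.55) = 9.794710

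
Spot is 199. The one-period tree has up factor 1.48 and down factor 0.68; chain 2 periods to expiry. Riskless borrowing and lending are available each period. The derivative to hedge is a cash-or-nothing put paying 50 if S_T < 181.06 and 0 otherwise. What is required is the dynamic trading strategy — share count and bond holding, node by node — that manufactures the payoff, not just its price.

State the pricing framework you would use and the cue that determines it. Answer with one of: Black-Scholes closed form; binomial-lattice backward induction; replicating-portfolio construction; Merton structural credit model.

framework: replicating-portfolio construction

Key observation: since the answer must list Δ and B at each node of the 1.48/0.68 lattice on 199, the replicating-portfolio method — solving the two-state system at every node — is the one that applies.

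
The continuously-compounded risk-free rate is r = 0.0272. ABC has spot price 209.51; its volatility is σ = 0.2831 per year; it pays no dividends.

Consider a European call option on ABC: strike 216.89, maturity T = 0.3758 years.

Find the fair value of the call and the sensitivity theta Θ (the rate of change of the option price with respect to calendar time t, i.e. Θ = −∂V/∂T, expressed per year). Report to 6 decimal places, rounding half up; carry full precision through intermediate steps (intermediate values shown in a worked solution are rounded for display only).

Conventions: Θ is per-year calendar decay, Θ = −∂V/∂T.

σ√T = 0.2831·√0.3758 = 0.173547
d₁ = (ln(S/K) + (r+σ²/2)T) / (σ√T) = (ln(209.51/216.89) + (0.0272+0.2831²/2)·0.3758) / 0.173547 = (-0.034619 + 0.025281) / 0.173547 = -0.053805
d₂ = d₁ − σ√T = -0.053805 − 0.173547 = -0.227352
e^{−rT} = 0.989830
N(d₁) = 0.478545,  N(d₂) = 0.410075
Call price V = S·N(d₁) − K·e^{−rT}·N(d₂) = 100.260018 − 88.036628 = 12.223390
φ(d₁) = (1/√(2π))·e^{−d₁²/2} = 0.398365
Θ = −S·φ(d₁)·σ/(2√T) − r·K·e^{−rT}·N(d₂) = −19.271596 − 2.394596 = -21.666192

price = 12.223390
Θ = -21.666192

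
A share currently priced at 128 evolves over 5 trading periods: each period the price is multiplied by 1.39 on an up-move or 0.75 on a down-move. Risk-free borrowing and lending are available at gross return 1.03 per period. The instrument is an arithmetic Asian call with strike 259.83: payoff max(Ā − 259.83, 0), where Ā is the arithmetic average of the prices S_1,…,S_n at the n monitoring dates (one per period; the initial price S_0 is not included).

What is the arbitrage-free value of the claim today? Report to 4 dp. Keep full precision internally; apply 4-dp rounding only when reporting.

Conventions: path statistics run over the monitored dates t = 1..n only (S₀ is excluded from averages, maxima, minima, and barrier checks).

price = 3.0858

With p* = (R−d)/(u−d) = 0.4375, sum probability × payoff across the paths and divide by R^5.
Enumerate all 2^5 = 32 price paths (U = up ×1.39, D = down ×0.75); each path with k up-moves has probability p*^k·(1−p*)^(5−k).
DDDDD: Ā=58.5750, payoff=0.0000, prob=0.056314
UDDDD: Ā=108.5590, payoff=0.0000, prob=0.043799
DUDDD: Ā=92.1750, payoff=0.0000, prob=0.043799
UUDDD: Ā=170.8310, payoff=0.0000, prob=0.034066
DDUDD: Ā=79.8870, payoff=0.0000, prob=0.043799
UDUDD: Ā=148.0572, payoff=0.0000, prob=0.034066
DUUDD: Ā=131.6732, payoff=0.0000, prob=0.034066
UUUDD: Ā=244.0344, payoff=0.0000, prob=0.026496
DDDUD: Ā=70.6710, payoff=0.0000, prob=0.043799
UDDUD: Ā=130.9769, payoff=0.0000, prob=0.034066
DUDUD: Ā=114.5929, payoff=0.0000, prob=0.034066
UUDUD: Ā=212.3789, payoff=0.0000, prob=0.026496
DDUUD: Ā=102.3049, payoff=0.0000, prob=0.034066
UDUUD: Ā=189.6051, payoff=0.0000, prob=0.026496
DUUUD: Ā=173.2211, payoff=0.0000, prob=0.026496
UUUUD: Ā=321.0365, payoff=61.2065, prob=0.020608
DDDDU: Ā=63.7590, payoff=0.0000, prob=0.043799
UDDDU: Ā=118.1667, payoff=0.0000, prob=0.034066
DUDDU: Ā=101.7827, payoff=0.0000, prob=0.034066
UUDDU: Ā=188.6372, payoff=0.0000, prob=0.026496
DDUDU: Ā=89.4947, payoff=0.0000, prob=0.034066
UDUDU: Ā=165.8635, payoff=0.0000, prob=0.026496
DUUDU: Ā=149.4795, payoff=0.0000, prob=0.026496
UUUDU: Ā=277.0353, payoff=17.2053, prob=0.020608
DDDUU: Ā=80.2787, payoff=0.0000, prob=0.034066
UDDUU: Ā=148.7832, payoff=0.0000, prob=0.026496
DUDUU: Ā=132.3992, payoff=0.0000, prob=0.026496
UUDUU: Ā=245.3798, payoff=0.0000, prob=0.020608
DDUUU: Ā=120.1112, payoff=0.0000, prob=0.026496
UDUUU: Ā=222.6060, payoff=0.0000, prob=0.020608
DUUUU: Ā=206.2220, payoff=0.0000, prob=0.020608
UUUUU: Ā=382.1981, payoff=122.3681, prob=0.016028
Price = Σ prob·payoff / R^5 = 3.577271 / 1.159274 = 3.0858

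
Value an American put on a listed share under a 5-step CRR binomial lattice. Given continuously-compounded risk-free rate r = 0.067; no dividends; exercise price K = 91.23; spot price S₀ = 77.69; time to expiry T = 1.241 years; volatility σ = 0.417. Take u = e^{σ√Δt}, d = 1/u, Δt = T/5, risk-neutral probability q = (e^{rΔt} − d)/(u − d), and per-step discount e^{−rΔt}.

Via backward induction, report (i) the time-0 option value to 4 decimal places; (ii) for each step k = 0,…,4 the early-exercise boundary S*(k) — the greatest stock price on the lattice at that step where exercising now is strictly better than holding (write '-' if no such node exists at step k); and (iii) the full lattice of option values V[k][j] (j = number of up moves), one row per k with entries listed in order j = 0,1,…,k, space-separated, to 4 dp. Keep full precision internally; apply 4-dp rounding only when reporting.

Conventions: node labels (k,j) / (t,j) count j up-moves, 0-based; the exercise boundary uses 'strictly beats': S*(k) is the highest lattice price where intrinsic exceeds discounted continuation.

price = 19.4366
boundary = - - 51.2764 63.1163 51.2764
tree:
19.4366
28.5434 10.5615
39.9536 17.5675 3.5831
49.5725 28.1137 7.1199 0.0000
57.3869 39.9536 14.1481 0.0000 0.0000
63.7355 49.5725 28.1137 0.0000 0.0000 0.0000

Δt=0.24820  u=1.23090  d=0.81241  q=0.48832  discount=0.98351
step 5 (expiry): payoffs max(K−S,0) = 63.7355 49.5725 28.1137 0.0000 0.0000 0.0000
step 4: (k=4,j=0): S=33.8431, K−S=57.3869, hold=55.8824 ⇒ V=57.3869 exercise | (k=4,j=1): S=51.2764, K−S=39.9536, hold=38.4491 ⇒ V=39.9536 exercise | (k=4,j=2): S=77.6900, K−S=13.5400, hold=14.1481 ⇒ V=14.1481 continue | (k=4,j=3): S=117.7098, K−S=0.0000, hold=0.0000 ⇒ V=0.0000 continue | (k=4,j=4): S=178.3448, K−S=0.0000, hold=0.0000 ⇒ V=0.0000 continue  boundary S*=51.2764
step 3: (k=3,j=0): S=41.6575, K−S=49.5725, hold=48.0679 ⇒ V=49.5725 exercise | (k=3,j=1): S=63.1163, K−S=28.1137, hold=26.9012 ⇒ V=28.1137 exercise | (k=3,j=2): S=95.6289, K−S=0.0000, hold=7.1199 ⇒ V=7.1199 continue | (k=3,j=3): S=144.8894, K−S=0.0000, hold=0.0000 ⇒ V=0.0000 continue  boundary S*=63.1163
step 2: (k=2,j=0): S=51.2764, K−S=39.9536, hold=38.4491 ⇒ V=39.9536 exercise | (k=2,j=1): S=77.6900, K−S=13.5400, hold=17.5675 ⇒ V=17.5675 continue | (k=2,j=2): S=117.7098, K−S=0.0000, hold=3.5831 ⇒ V=3.5831 continue  boundary S*=51.2764
step 1: (k=1,j=0): S=63.1163, K−S=28.1137, hold=28.5434 ⇒ V=28.5434 continue | (k=1,j=1): S=95.6289, K−S=0.0000, hold=10.5615 ⇒ V=10.5615 continue  boundary S*=-
step 0: (k=0,j=0): S=77.6900, K−S=13.5400, hold=19.4366 ⇒ V=19.4366 continue  boundary S*=-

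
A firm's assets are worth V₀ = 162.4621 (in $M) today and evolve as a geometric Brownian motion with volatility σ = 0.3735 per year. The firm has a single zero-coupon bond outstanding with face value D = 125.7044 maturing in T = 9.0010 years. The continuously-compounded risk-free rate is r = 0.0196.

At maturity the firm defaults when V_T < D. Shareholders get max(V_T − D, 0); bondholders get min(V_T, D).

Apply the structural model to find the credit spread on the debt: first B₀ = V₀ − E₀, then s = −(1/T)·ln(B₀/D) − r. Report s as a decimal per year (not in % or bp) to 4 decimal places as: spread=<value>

spread=0.0403

Apply the equity-as-call identities (strike 125.7044, horizon 9.0010 years):
d₁ = [ln(V₀/D) + (r + σ²/2)T] / (σ√T)
   = [ln(162.4621/125.7044) + (0.0196 + 0.5·0.3735²)·9.0010] / (0.3735·√9.0010)
   = [0.256512 + 0.804249] / 1.120562 = 0.946633
d₂ = d₁ − σ√T = 0.946633 − 1.120562 = -0.173929
N(d₁) = 0.828087,  N(d₂) = 0.430960,  e^(−rT) = 0.838266
E₀ = V₀·N(d₁) − D·e^(−rT)·N(d₂)
   = 162.4621·0.828087 − 125.7044·0.838266·0.430960 = 89.120842
B₀ = V₀ − E₀ = 162.4621 − 89.120842 = 73.341258
spread = −(1/T)·ln(B₀/D) − r = −(1/9.0010)·ln(73.341258/125.7044) − 0.0196 = 0.04026110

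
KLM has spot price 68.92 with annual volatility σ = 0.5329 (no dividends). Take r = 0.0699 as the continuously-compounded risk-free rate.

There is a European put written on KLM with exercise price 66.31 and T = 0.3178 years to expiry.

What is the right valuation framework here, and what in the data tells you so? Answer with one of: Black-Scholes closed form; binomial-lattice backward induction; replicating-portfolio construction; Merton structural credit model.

framework: Black-Scholes closed form

Key observation: a European-exercise option on KLM struck at 66.31 — a GBM underlying with constant parameters — admits an analytic price: the data contain no early exercise, no discrete tree, no debt structure.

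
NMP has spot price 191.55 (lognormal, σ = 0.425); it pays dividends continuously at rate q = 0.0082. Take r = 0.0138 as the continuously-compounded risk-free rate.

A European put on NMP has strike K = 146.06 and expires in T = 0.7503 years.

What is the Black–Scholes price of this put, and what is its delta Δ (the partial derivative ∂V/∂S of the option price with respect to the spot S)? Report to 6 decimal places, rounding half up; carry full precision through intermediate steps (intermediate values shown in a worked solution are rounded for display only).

price = 7.961119
Δ = -0.174595

σ√T = 0.425·√0.7503 = 0.368134
d₁ = (ln(S/K) + (r−q+σ²/2)T) / (σ√T) = (ln(191.55/146.06) + (0.0138−0.0082+0.425²/2)·0.7503) / 0.368134 = (0.271131 + 0.071963) / 0.368134 = 0.931982
d₂ = d₁ − σ√T = 0.931982 − 0.368134 = 0.563847
e^{−rT} = 0.989699
e^{−qT} = 0.993866
N(−d₁) = 0.175673,  N(−d₂) = 0.286429
Put price V = K·e^{−rT}·N(−d₂) − S·e^{−qT}·N(−d₁) = 41.404885 − 33.443766 = 7.961119
Δ = −e^{−qT}·N(−d₁) = -0.174595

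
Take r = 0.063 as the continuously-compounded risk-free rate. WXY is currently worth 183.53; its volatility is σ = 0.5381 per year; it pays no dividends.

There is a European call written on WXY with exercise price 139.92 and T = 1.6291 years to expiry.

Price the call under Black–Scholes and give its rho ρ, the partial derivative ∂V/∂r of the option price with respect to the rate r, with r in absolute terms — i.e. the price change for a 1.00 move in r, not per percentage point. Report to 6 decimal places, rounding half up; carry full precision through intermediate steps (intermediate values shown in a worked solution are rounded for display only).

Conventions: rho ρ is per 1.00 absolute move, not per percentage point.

σ√T = 0.5381·√1.6291 = 0.686810
d₁ = (ln(S/K) + (r+σ²/2)T) / (σ√T) = (ln(183.53/139.92) + (0.063+0.5381²/2)·1.6291) / 0.686810 = (0.271307 + 0.338488) / 0.686810 = 0.887865
d₂ = d₁ − σ√T = 0.887865 − 0.686810 = 0.201055
e^{−rT} = 0.902458
N(d₁) = 0.812693,  N(d₂) = 0.579672
Call price V = S·N(d₁) − K·e^{−rT}·N(d₂) = 149.153601 − 73.196290 = 75.957311
ρ = K·T·e^{−rT}·N(d₂) = 119.244076

price = 75.957311
ρ = 119.244076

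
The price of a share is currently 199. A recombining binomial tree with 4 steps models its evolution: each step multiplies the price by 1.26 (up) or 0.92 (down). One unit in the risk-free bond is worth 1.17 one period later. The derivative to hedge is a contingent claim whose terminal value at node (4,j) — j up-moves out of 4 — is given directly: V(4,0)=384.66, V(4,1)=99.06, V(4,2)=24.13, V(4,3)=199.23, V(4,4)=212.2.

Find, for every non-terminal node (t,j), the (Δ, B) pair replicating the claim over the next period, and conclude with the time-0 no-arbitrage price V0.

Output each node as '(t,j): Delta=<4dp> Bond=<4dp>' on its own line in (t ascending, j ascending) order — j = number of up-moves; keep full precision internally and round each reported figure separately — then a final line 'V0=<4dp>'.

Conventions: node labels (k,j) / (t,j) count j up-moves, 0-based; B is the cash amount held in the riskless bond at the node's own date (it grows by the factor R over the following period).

(0,0): Delta=0.5856 Bond=-31.8566
(1,0): Delta=0.5338 Bond=-27.8019
(1,1): Delta=0.5992 Bond=-40.6816
(2,0): Delta=-1.9506 Bond=385.9353
(2,1): Delta=1.1869 Bond=-183.1751
(2,2): Delta=0.4447 Bond=1.2105
(3,0): Delta=-5.4208 Bond=989.2821
(3,1): Delta=-1.0384 Bond=257.9588
(3,2): Delta=1.7718 Bond=-384.3333
(3,3): Delta=0.0958 Bond=140.2861
V0=84.6726

The replicating-portfolio and risk-neutral prices coincide; use p* = (1.17−0.92)/(1.26−0.92) = 0.7353 for the latter.
Expiry values: V(4,0)=384.6600, V(4,1)=99.0600, V(4,2)=24.1300, V(4,3)=199.2300, V(4,4)=212.2000
Node (3,0) S=154.9589: V=(p*·99.0600+(1−p*)·384.6600)/1.17=149.2821; Δ=(99.0600−384.6600)/(195.2482−142.5622)=-5.4208; B=V−Δ·S=989.2821
Node (3,1) S=212.2263: V=(p*·24.1300+(1−p*)·99.0600)/1.17=37.5764; Δ=(24.1300−99.0600)/(267.4052−195.2482)=-1.0384; B=V−Δ·S=257.9588
Node (3,2) S=290.6578: V=(p*·199.2300+(1−p*)·24.1300)/1.17=130.6667; Δ=(199.2300−24.1300)/(366.2288−267.4052)=1.7718; B=V−Δ·S=-384.3333
Node (3,3) S=398.0748: V=(p*·212.2000+(1−p*)·199.2300)/1.17=178.4331; Δ=(212.2000−199.2300)/(501.5743−366.2288)=0.0958; B=V−Δ·S=140.2861
Node (2,0) S=168.4336: V=(p*·37.5764+(1−p*)·149.2821)/1.17=57.3894; Δ=(37.5764−149.2821)/(212.2263−154.9589)=-1.9506; B=V−Δ·S=385.9353
Node (2,1) S=230.6808: V=(p*·130.6667+(1−p*)·37.5764)/1.17=90.6198; Δ=(130.6667−37.5764)/(290.6578−212.2263)=1.1869; B=V−Δ·S=-183.1751
Node (2,2) S=315.9324: V=(p*·178.4331+(1−p*)·130.6667)/1.17=141.7001; Δ=(178.4331−130.6667)/(398.0748−290.6578)=0.4447; B=V−Δ·S=1.2105
Node (1,0) S=183.0800: V=(p*·90.6198+(1−p*)·57.3894)/1.17=69.9346; Δ=(90.6198−57.3894)/(230.6808−168.4336)=0.5338; B=V−Δ·S=-27.8019
Node (1,1) S=250.7400: V=(p*·141.7001+(1−p*)·90.6198)/1.17=109.5545; Δ=(141.7001−90.6198)/(315.9324−230.6808)=0.5992; B=V−Δ·S=-40.6816
Node (0,0) S=199.0000: V=(p*·109.5545+(1−p*)·69.9346)/1.17=84.6726; Δ=(109.5545−69.9346)/(250.7400−183.0800)=0.5856; B=V−Δ·S=-31.8566
Sanity check at the root: Δ(0,0)·S0 + B(0,0) reproduces V0 = 84.6726.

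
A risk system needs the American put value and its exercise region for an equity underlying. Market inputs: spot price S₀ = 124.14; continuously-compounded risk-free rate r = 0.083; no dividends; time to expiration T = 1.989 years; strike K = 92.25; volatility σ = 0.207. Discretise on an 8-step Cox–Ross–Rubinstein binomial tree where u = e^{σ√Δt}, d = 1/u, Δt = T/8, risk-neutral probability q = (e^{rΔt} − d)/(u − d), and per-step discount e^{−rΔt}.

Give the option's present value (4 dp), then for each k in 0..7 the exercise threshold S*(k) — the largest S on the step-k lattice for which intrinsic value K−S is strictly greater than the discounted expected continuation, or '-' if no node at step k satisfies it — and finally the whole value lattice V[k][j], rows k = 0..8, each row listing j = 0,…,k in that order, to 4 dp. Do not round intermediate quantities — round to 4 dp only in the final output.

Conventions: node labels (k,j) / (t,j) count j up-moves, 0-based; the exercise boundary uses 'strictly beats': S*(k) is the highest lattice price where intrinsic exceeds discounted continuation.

Δt=0.24863, u=1.10873, d=0.90193, q=0.57504, disc=e^(-rΔt)=0.97958
k=8 terminal: V=max(K-S,0) → 37.8867 25.4221 10.0997 0.0000 0.0000 0.0000 0.0000 0.0000 0.0000
k=7: j=0 S=60.2743 intr=31.9757 cont=30.0916 V=31.9757[EX]; j=1 S=74.0940 intr=18.1560 cont=16.2718 V=18.1560[EX]; j=2 S=91.0824 intr=1.1676 cont=4.2043 V=4.2043[hold]; j=3 S=111.9660 intr=0.0000 cont=0.0000 V=0.0000[hold]; j=4 S=137.6377 intr=0.0000 cont=0.0000 V=0.0000[hold]; j=5 S=169.1955 intr=0.0000 cont=0.0000 V=0.0000[hold]; j=6 S=207.9889 intr=0.0000 cont=0.0000 V=0.0000[hold]; j=7 S=255.6770 intr=0.0000 cont=0.0000 V=0.0000[hold]  S*(7)=74.0940
k=6: j=0 S=66.8279 intr=25.4221 cont=23.5380 V=25.4221[EX]; j=1 S=82.1503 intr=10.0997 cont=9.9262 V=10.0997[EX]; j=2 S=100.9858 intr=0.0000 cont=1.7501 V=1.7501[hold]; j=3 S=124.1400 intr=0.0000 cont=0.0000 V=0.0000[hold]; j=4 S=152.6030 intr=0.0000 cont=0.0000 V=0.0000[hold]; j=5 S=187.5921 intr=0.0000 cont=0.0000 V=0.0000[hold]; j=6 S=230.6035 intr=0.0000 cont=0.0000 V=0.0000[hold]  S*(6)=82.1503
k=5: j=0 S=74.0940 intr=18.1560 cont=16.2718 V=18.1560[EX]; j=1 S=91.0824 intr=1.1676 cont=5.1901 V=5.1901[hold]; j=2 S=111.9660 intr=0.0000 cont=0.7285 V=0.7285[hold]; j=3 S=137.6377 intr=0.0000 cont=0.0000 V=0.0000[hold]; j=4 S=169.1955 intr=0.0000 cont=0.0000 V=0.0000[hold]; j=5 S=207.9889 intr=0.0000 cont=0.0000 V=0.0000[hold]  S*(5)=74.0940
k=4: j=0 S=82.1503 intr=10.0997 cont=10.4815 V=10.4815[hold]; j=1 S=100.9858 intr=0.0000 cont=2.5709 V=2.5709[hold]; j=2 S=124.1400 intr=0.0000 cont=0.3033 V=0.3033[hold]; j=3 S=152.6030 intr=0.0000 cont=0.0000 V=0.0000[hold]; j=4 S=187.5921 intr=0.0000 cont=0.0000 V=0.0000[hold]  S*(4)=-
k=3: j=0 S=91.0824 intr=1.1676 cont=5.8114 V=5.8114[hold]; j=1 S=111.9660 intr=0.0000 cont=1.2410 V=1.2410[hold]; j=2 S=137.6377 intr=0.0000 cont=0.1262 V=0.1262[hold]; j=3 S=169.1955 intr=0.0000 cont=0.0000 V=0.0000[hold]  S*(3)=-
k=2: j=0 S=100.9858 intr=0.0000 cont=3.1182 V=3.1182[hold]; j=1 S=124.1400 intr=0.0000 cont=0.5877 V=0.5877[hold]; j=2 S=152.6030 intr=0.0000 cont=0.0526 V=0.0526[hold]  S*(2)=-
k=1: j=0 S=111.9660 intr=0.0000 cont=1.6291 V=1.6291[hold]; j=1 S=137.6377 intr=0.0000 cont=0.2743 V=0.2743[hold]  S*(1)=-
k=0: j=0 S=124.1400 intr=0.0000 cont=0.8327 V=0.8327[hold]  S*(0)=-

price = 0.8327
boundary = - - - - - 74.0940 82.1503 74.0940
tree:
0.8327
1.6291 0.2743
3.1182 0.5877 0.0526
5.8114 1.2410 0.1262 0.0000
10.4815 2.5709 0.3033 0.0000 0.0000
18.1560 5.1901 0.7285 0.0000 0.0000 0.0000
25.4221 10.0997 1.7501 0.0000 0.0000 0.0000 0.0000
31.9757 18.1560 4.2043 0.0000 0.0000 0.0000 0.0000 0.0000
37.8867 25.4221 10.0997 0.0000 0.0000 0.0000 0.0000 0.0000 0.0000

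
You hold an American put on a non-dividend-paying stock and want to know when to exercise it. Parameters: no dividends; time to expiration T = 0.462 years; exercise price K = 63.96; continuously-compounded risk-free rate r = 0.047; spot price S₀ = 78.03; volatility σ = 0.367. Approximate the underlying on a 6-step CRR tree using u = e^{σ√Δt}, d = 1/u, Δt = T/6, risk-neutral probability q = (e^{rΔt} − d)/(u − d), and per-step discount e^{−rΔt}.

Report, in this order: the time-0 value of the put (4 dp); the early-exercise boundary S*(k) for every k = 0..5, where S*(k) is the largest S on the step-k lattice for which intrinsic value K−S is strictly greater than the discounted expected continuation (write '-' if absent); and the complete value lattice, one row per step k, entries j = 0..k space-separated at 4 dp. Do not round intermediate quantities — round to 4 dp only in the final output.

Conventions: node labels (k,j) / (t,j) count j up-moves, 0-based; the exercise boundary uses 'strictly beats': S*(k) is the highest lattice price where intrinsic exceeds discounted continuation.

Δt=0.07700, u=1.10720, d=0.90318, q=0.49233, disc=e^(-rΔt)=0.99639
k=6 terminal: V=max(K-S,0) → 21.6060 12.0381 0.3089 0.0000 0.0000 0.0000 0.0000
k=5: j=0 S=46.8946 intr=17.0654 cont=16.8344 V=17.0654[EX]; j=1 S=57.4881 intr=6.4719 cont=6.2408 V=6.4719[EX]; j=2 S=70.4748 intr=0.0000 cont=0.1563 V=0.1563[hold]; j=3 S=86.3952 intr=0.0000 cont=0.0000 V=0.0000[hold]; j=4 S=105.9120 intr=0.0000 cont=0.0000 V=0.0000[hold]; j=5 S=129.8377 intr=0.0000 cont=0.0000 V=0.0000[hold]  S*(5)=57.4881
k=4: j=0 S=51.9219 intr=12.0381 cont=11.8071 V=12.0381[EX]; j=1 S=63.6511 intr=0.3089 cont=3.3503 V=3.3503[hold]; j=2 S=78.0300 intr=0.0000 cont=0.0790 V=0.0790[hold]; j=3 S=95.6571 intr=0.0000 cont=0.0000 V=0.0000[hold]; j=4 S=117.2662 intr=0.0000 cont=0.0000 V=0.0000[hold]  S*(4)=51.9219
k=3: j=0 S=57.4881 intr=6.4719 cont=7.7328 V=7.7328[hold]; j=1 S=70.4748 intr=0.0000 cont=1.7335 V=1.7335[hold]; j=2 S=86.3952 intr=0.0000 cont=0.0400 V=0.0400[hold]; j=3 S=105.9120 intr=0.0000 cont=0.0000 V=0.0000[hold]  S*(3)=-
k=2: j=0 S=63.6511 intr=0.3089 cont=4.7619 V=4.7619[hold]; j=1 S=78.0300 intr=0.0000 cont=0.8965 V=0.8965[hold]; j=2 S=95.6571 intr=0.0000 cont=0.0202 V=0.0202[hold]  S*(2)=-
k=1: j=0 S=70.4748 intr=0.0000 cont=2.8485 V=2.8485[hold]; j=1 S=86.3952 intr=0.0000 cont=0.4634 V=0.4634[hold]  S*(1)=-
k=0: j=0 S=78.0300 intr=0.0000 cont=1.6682 V=1.6682[hold]  S*(0)=-

price = 1.6682
boundary = - - - - 51.9219 57.4881
tree:
1.6682
2.8485 0.4634
4.7619 0.8965 0.0202
7.7328 1.7335 0.0400 0.0000
12.0381 3.3503 0.0790 0.0000 0.0000
17.0654 6.4719 0.1563 0.0000 0.0000 0.0000
21.6060 12.0381 0.3089 0.0000 0.0000 0.0000 0.0000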